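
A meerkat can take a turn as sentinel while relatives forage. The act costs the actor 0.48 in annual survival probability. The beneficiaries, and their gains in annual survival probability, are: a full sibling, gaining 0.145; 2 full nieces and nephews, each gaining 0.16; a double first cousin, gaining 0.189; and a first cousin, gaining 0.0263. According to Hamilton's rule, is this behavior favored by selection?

Hamilton's rule: the trait is favored when the sum of r·B over every recipient exceeds the actor's cost C.
r to a full sibling = 1/2 (full sibs share both parents — two paths of length 2: r = 2·(1/2)^2 = 1/2).
r to a full niece or nephew = 1/4 (full aunt/uncle↔niece/nephew: two paths of length 3 through the shared grandparent pair: r = 2·(1/2)^3 = 1/4).
r to a double first cousin = 0.25 (double first cousins share both grandparent pairs — four paths of length 4: r = 4·(1/2)^4 = 1/4).
r to a first cousin = 1/8 (first cousins share one grandparent pair — two paths of length 4: r = 2·(1/2)^4 = 1/8).
Summing one r·B term per recipient: 1·0.5·0.145 + 2·0.25·0.16 + 1·0.25·0.189 + 1·0.125·0.0263 = 0.2030375.
0.2030375 < 0.48: the indirect benefit is less than the cost.

No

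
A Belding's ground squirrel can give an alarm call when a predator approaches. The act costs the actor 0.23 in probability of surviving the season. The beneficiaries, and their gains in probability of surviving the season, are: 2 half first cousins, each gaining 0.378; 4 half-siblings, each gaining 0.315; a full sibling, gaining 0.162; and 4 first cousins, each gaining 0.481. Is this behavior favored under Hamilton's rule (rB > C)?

Hamilton's rule: the trait is favored when the sum of r·B over every recipient exceeds the actor's cost C.
r to a half first cousin = 1/16 (half first cousins share one grandparent — one path of length 4: r = (1/2)^4 = 1/16).
r to a half-sibling = 0.25 (half-sibs share one parent — one path of length 2: r = (1/2)^2 = 1/4).
r to a full sibling = 0.5 (full sibs share both parents — two paths of length 2: r = 2·(1/2)^2 = 1/2).
r to a first cousin = 0.125 (first cousins share one grandparent pair — two paths of length 4: r = 2·(1/2)^4 = 1/8).
Summing one r·B term per recipient: 2·0.0625·0.378 + 4·0.25·0.315 + 1·0.5·0.162 + 4·0.125·0.481 = 0.68375.
0.68375 > 0.23: the indirect benefit exceeds the cost.

Yes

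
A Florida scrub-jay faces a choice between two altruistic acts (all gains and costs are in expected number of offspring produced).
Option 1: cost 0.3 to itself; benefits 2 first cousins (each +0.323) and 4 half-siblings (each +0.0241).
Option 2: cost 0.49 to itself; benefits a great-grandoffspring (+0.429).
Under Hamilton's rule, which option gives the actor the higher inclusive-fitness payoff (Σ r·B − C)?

Option 1

Option 1: r to a first cousin = 0.125.
Option 1: r to a half-sibling = 0.25.
Option 1: Σ r·B − C = (2·0.125·0.323 + 4·0.25·0.0241) − 0.3 = -0.19515.
Option 2: r to a great-grandoffspring = 0.125.
Option 2: Σ r·B − C = (1·0.125·0.429) − 0.49 = -0.436375.
Option 1 has the higher net inclusive-fitness payoff.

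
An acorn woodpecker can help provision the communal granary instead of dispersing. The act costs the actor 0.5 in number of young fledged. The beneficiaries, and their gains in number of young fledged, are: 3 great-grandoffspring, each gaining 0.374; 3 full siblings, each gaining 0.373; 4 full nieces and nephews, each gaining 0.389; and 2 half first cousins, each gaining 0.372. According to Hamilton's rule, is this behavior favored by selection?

Hamilton's rule: the trait is favored when the sum of r·B over every recipient exceeds the actor's cost C.
r to a great-grandoffspring = 0.125 (three parent–offspring links: r = (1/2)^3 = 1/8).
r to a full sibling = 1/2 (full sibs share both parents — two paths of length 2: r = 2·(1/2)^2 = 1/2).
r to a full niece or nephew = 0.25 (full aunt/uncle↔niece/nephew: two paths of length 3 through the shared grandparent pair: r = 2·(1/2)^3 = 1/4).
r to a half first cousin = 1/16 (half first cousins share one grandparent — one path of length 4: r = (1/2)^4 = 1/16).
Summing one r·B term per recipient: 3·0.125·0.374 + 3·0.5·0.373 + 4·0.25·0.389 + 2·0.0625·0.372 = 1.13525.
1.13525 > 0.5: the indirect benefit exceeds the cost.

Yes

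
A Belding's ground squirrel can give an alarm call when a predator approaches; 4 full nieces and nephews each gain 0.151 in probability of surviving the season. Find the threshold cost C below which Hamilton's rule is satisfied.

0.151

r to a full niece or nephew = 1/4 (full aunt/uncle↔niece/nephew: two paths of length 3 through the shared grandparent pair: r = 2·(1/2)^3 = 1/4).
Hamilton's rule: n·r·B > C, so the trait is favored while C < n·r·B = 4·0.25·0.151 = 0.151.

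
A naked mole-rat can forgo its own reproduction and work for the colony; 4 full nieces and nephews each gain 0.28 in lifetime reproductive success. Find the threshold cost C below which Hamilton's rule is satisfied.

r to a full niece or nephew = 0.25 (full aunt/uncle↔niece/nephew: two paths of length 3 through the shared grandparent pair: r = 2·(1/2)^3 = 1/4).
Hamilton's rule: n·r·B > C, so the trait is favored while C < n·r·B = 4·0.25·0.28 = 0.28.

0.28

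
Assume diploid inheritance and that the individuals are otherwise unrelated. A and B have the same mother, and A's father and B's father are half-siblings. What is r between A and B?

Relatedness sums over independent paths through distinct common ancestors.
A and B are related in two ways: half-sibs through their shared mother (r = 1/4) and half first cousins through their fathers (r = 1/16).
r = 1/4 + 1/16 = 5/16 = 0.3125.

0.3125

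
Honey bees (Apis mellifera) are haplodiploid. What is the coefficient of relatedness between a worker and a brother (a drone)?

0.25

Her haploid brother carries none of their father's genes and a random half of their mother's genome; that half matches the maternal half of her own genome with probability 1/2: r = 1/2 · 1/2 = 1/4.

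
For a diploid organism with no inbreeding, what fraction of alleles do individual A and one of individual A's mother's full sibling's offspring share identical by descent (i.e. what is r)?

0.125

Each parent–offspring link contributes a factor of 1/2, and independent paths through distinct common ancestors add.
First cousins share one grandparent pair — two paths of length 4: r = 2·(1/2)^4 = 1/8.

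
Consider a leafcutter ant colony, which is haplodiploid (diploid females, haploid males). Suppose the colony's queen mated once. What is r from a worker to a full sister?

Haplodiploid full sisters inherit their father's entire haploid genome identically (contributing 1/2) and on average half of their mother's contribution (1/2 · 1/2 = 1/4); r = 1/2 + 1/4 = 3/4.

0.75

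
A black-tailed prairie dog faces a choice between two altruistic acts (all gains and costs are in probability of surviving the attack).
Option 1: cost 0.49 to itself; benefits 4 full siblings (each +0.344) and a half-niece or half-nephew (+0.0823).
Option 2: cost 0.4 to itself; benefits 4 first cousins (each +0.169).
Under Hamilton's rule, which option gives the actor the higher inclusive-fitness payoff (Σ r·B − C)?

Option 1: r to a full sibling = 0.5.
Option 1: r to a half-niece or half-nephew = 0.125.
Option 1: Σ r·B − C = (4·0.5·0.344 + 1·0.125·0.0823) − 0.49 = 0.2082875.
Option 2: r to a first cousin = 0.125.
Option 2: Σ r·B − C = (4·0.125·0.169) − 0.4 = -0.3155.
Option 1 has the higher net inclusive-fitness payoff.

Option 1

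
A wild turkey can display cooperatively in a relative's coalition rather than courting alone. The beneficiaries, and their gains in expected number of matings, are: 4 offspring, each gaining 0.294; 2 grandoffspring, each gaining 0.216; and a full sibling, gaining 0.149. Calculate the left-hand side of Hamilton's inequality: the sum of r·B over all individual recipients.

r to an offspring = 1/2 (one parent–offspring link: r = (1/2)^1 = 1/2).
r to a grandoffspring = 0.25 (two parent–offspring links: r = (1/2)^2 = 1/4).
r to a full sibling = 1/2 (full sibs share both parents — two paths of length 2: r = 2·(1/2)^2 = 1/2).
Summing one r·B term per recipient: 4·0.5·0.294 + 2·0.25·0.216 + 1·0.5·0.149 = 0.7705.

0.7705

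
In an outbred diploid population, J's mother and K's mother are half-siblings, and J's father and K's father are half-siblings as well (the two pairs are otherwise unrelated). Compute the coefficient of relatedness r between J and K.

Wright's path rule: contributions from independent ancestry routes add.
J and K are related in two ways: half first cousins through their mothers (r = 1/16) and half first cousins through their fathers (r = 1/16).
r = 1/16 + 1/16 = 0.125.

0.125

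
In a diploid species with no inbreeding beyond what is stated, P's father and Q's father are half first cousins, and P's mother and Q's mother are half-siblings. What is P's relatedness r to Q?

0.078125

Independent pedigree routes through distinct common ancestors add.
P and Q are related in two ways: half second cousins through their fathers (r = 1/64) and half first cousins through their mothers (r = 1/16).
r = 1/64 + 1/16 = 0.078125.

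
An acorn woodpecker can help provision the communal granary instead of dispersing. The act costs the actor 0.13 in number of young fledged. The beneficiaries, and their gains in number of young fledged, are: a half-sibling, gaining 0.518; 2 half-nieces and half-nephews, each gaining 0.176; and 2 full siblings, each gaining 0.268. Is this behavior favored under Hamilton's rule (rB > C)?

Hamilton's rule: the trait is favored when the sum of r·B over every recipient exceeds the actor's cost C.
r to a half-sibling = 0.25 (half-sibs share one parent — one path of length 2: r = (1/2)^2 = 1/4).
r to a half-niece or half-nephew = 0.125 (half-aunt/uncle↔niece/nephew: one path of length 3: r = (1/2)^3 = 1/8).
r to a full sibling = 0.5 (full sibs share both parents — two paths of length 2: r = 2·(1/2)^2 = 1/2).
Summing one r·B term per recipient: 1·0.25·0.518 + 2·0.125·0.176 + 2·0.5·0.268 = 0.4415.
0.4415 > 0.13: the indirect benefit exceeds the cost.

Yes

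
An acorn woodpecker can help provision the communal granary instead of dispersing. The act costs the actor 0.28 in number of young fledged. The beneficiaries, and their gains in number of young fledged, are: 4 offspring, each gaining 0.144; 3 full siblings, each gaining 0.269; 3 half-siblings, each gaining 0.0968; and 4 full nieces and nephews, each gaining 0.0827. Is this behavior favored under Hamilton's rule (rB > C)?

Hamilton's rule: the trait is favored when the sum of r·B over every recipient exceeds the actor's cost C.
r to an offspring = 1/2 (one parent–offspring link: r = (1/2)^1 = 1/2).
r to a full sibling = 1/2 (full sibs share both parents — two paths of length 2: r = 2·(1/2)^2 = 1/2).
r to a half-sibling = 1/4 (half-sibs share one parent — one path of length 2: r = (1/2)^2 = 1/4).
r to a full niece or nephew = 1/4 (full aunt/uncle↔niece/nephew: two paths of length 3 through the shared grandparent pair: r = 2·(1/2)^3 = 1/4).
Summing one r·B term per recipient: 4·0.5·0.144 + 3·0.5·0.269 + 3·0.25·0.0968 + 4·0.25·0.0827 = 0.8468.
0.8468 > 0.28: the indirect benefit exceeds the cost.

Yes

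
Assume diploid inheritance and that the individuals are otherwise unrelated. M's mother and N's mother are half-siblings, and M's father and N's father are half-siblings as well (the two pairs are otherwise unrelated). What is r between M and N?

Independent pedigree routes through distinct common ancestors add.
M and N are related in two ways: half first cousins through their mothers (r = 1/16) and half first cousins through their fathers (r = 1/16).
r = 1/16 + 1/16 = 1/8 = 0.125.

0.125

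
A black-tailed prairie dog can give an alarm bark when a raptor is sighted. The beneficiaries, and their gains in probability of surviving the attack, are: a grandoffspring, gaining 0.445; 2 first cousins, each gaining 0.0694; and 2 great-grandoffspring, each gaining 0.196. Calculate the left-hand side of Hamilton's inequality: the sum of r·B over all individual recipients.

r to a grandoffspring = 0.25 (two parent–offspring links: r = (1/2)^2 = 1/4).
r to a first cousin = 0.125 (first cousins share one grandparent pair — two paths of length 4: r = 2·(1/2)^4 = 1/8).
r to a great-grandoffspring = 1/8 (three parent–offspring links: r = (1/2)^3 = 1/8).
Summing one r·B term per recipient: 1·0.25·0.445 + 2·0.125·0.0694 + 2·0.125·0.196 = 0.1776.

0.1776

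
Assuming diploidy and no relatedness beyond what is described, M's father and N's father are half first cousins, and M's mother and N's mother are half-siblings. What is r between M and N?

Independent pedigree routes through distinct common ancestors add.
M and N are related in two ways: half second cousins through their fathers (r = 1/64) and half first cousins through their mothers (r = 1/16).
r = 1/64 + 1/16 = 0.078125.

0.078125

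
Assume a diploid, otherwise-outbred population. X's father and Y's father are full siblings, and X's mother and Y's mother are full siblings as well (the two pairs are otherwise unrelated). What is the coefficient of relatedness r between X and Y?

Relatedness sums over independent paths through distinct common ancestors.
X and Y are related in two ways: first cousins through their fathers (r = 1/8) and first cousins through their mothers (r = 1/8) — i.e. double first cousins.
r = 1/8 + 1/8 = 1/4 = 0.25.

0.25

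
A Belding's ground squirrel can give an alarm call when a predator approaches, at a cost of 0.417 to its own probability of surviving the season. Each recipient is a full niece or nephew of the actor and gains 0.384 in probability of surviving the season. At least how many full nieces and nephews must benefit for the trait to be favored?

r to a full niece or nephew = 0.25 (full aunt/uncle↔niece/nephew: two paths of length 3 through the shared grandparent pair: r = 2·(1/2)^3 = 1/4).
Hamilton's rule: n·r·B > C  ⇒  n > C/(r·B) = 0.417/(0.25·0.384) = 4.344.
The smallest integer exceeding 4.344 is 5.

5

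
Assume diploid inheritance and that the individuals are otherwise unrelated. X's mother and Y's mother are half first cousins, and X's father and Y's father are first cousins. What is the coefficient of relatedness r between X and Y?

0.046875

Relatedness sums over independent paths through distinct common ancestors.
X and Y are related in two ways: half second cousins through their mothers (r = 1/64) and second cousins through their fathers (r = 1/32).
r = 1/64 + 1/32 = 3/64 = 0.046875.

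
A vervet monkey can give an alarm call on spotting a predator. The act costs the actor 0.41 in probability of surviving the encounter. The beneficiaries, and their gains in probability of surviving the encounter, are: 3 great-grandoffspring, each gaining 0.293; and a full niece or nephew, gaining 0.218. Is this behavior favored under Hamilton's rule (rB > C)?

No

Hamilton's rule: the trait is favored when the sum of r·B over every recipient exceeds the actor's cost C.
r to a great-grandoffspring = 1/8 (three parent–offspring links: r = (1/2)^3 = 1/8).
r to a full niece or nephew = 1/4 (full aunt/uncle↔niece/nephew: two paths of length 3 through the shared grandparent pair: r = 2·(1/2)^3 = 1/4).
Summing one r·B term per recipient: 3·0.125·0.293 + 1·0.25·0.218 = 0.164375.
0.164375 < 0.41: the indirect benefit is less than the cost.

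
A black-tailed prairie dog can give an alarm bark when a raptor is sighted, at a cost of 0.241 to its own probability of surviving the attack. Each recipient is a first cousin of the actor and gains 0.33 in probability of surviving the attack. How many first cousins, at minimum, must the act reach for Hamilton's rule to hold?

r to a first cousin = 1/8 (first cousins share one grandparent pair — two paths of length 4: r = 2·(1/2)^4 = 1/8).
Hamilton's rule: n·r·B > C  ⇒  n > C/(r·B) = 0.241/(0.125·0.33) = 5.842.
The smallest integer exceeding 5.842 is 6.

6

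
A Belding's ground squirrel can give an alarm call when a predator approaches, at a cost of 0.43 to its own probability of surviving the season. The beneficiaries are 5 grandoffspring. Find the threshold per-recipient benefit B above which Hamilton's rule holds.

r to a grandoffspring = 0.25 (two parent–offspring links: r = (1/2)^2 = 1/4).
Hamilton's rule with n recipients of equal r: n·r·B > C, so B > C/(n·r) = 0.43/(5·0.25) = 0.344.

0.344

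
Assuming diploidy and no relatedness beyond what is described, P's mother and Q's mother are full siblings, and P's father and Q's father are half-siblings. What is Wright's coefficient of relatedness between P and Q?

With two independent routes of shared ancestry, r is the sum of the two contributions.
P and Q are related in two ways: first cousins through their mothers (r = 1/8) and half first cousins through their fathers (r = 1/16).
r = 1/8 + 1/16 = 0.1875.

0.1875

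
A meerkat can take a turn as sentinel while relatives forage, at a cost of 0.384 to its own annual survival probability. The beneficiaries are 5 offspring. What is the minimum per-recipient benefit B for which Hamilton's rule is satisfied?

0.1536

r to an offspring = 0.5 (one parent–offspring link: r = (1/2)^1 = 1/2).
Hamilton's rule with n recipients of equal r: n·r·B > C, so B > C/(n·r) = 0.384/(5·0.5) = 0.1536.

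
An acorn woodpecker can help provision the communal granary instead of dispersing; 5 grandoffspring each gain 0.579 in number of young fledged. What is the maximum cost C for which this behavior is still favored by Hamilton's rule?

0.72375

r to a grandoffspring = 0.25 (two parent–offspring links: r = (1/2)^2 = 1/4).
Hamilton's rule: n·r·B > C, so the trait is favored while C < n·r·B = 5·0.25·0.579 = 0.72375.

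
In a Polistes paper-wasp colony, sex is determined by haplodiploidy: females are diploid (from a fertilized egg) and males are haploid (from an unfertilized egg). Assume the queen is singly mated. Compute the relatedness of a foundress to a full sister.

Haplodiploid full sisters inherit their father's entire haploid genome identically (contributing 1/2) and on average half of their mother's contribution (1/2 · 1/2 = 1/4); r = 1/2 + 1/4 = 3/4.

0.75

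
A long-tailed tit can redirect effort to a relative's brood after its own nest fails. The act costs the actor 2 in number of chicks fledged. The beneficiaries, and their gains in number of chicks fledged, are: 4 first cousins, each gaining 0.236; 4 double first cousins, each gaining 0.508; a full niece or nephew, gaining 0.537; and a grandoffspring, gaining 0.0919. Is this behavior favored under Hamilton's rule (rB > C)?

Hamilton's rule: the trait is favored when the sum of r·B over every recipient exceeds the actor's cost C.
r to a first cousin = 0.125 (first cousins share one grandparent pair — two paths of length 4: r = 2·(1/2)^4 = 1/8).
r to a double first cousin = 0.25 (double first cousins share both grandparent pairs — four paths of length 4: r = 4·(1/2)^4 = 1/4).
r to a full niece or nephew = 0.25 (full aunt/uncle↔niece/nephew: two paths of length 3 through the shared grandparent pair: r = 2·(1/2)^3 = 1/4).
r to a grandoffspring = 0.25 (two parent–offspring links: r = (1/2)^2 = 1/4).
Summing one r·B term per recipient: 4·0.125·0.236 + 4·0.25·0.508 + 1·0.25·0.537 + 1·0.25·0.0919 = 0.783225.
0.783225 < 2: the indirect benefit is less than the cost.

No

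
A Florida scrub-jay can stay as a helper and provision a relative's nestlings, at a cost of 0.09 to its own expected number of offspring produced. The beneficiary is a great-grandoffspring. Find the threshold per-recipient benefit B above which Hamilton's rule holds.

r to a great-grandoffspring = 1/8 (three parent–offspring links: r = (1/2)^3 = 1/8).
Hamilton's rule with n recipients of equal r: n·r·B > C, so B > C/(n·r) = 0.09/(1·0.125) = 0.72.

0.72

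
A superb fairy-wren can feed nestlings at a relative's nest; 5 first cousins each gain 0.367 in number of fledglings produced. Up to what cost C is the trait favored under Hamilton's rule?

r to a first cousin = 0.125 (first cousins share one grandparent pair — two paths of length 4: r = 2·(1/2)^4 = 1/8).
Hamilton's rule: n·r·B > C, so the trait is favored while C < n·r·B = 5·0.125·0.367 = 0.229375.

0.229375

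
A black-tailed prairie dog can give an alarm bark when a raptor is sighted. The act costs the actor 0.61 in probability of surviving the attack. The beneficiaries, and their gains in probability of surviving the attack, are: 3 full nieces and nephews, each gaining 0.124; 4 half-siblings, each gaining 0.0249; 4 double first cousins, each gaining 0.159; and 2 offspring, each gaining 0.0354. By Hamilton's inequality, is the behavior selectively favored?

No

Hamilton's rule: the trait is favored when the sum of r·B over every recipient exceeds the actor's cost C.
r to a full niece or nephew = 0.25 (full aunt/uncle↔niece/nephew: two paths of length 3 through the shared grandparent pair: r = 2·(1/2)^3 = 1/4).
r to a half-sibling = 1/4 (half-sibs share one parent — one path of length 2: r = (1/2)^2 = 1/4).
r to a double first cousin = 1/4 (double first cousins share both grandparent pairs — four paths of length 4: r = 4·(1/2)^4 = 1/4).
r to an offspring = 1/2 (one parent–offspring link: r = (1/2)^1 = 1/2).
Summing one r·B term per recipient: 3·0.25·0.124 + 4·0.25·0.0249 + 4·0.25·0.159 + 2·0.5·0.0354 = 0.3123.
0.3123 < 0.61: the indirect benefit is less than the cost.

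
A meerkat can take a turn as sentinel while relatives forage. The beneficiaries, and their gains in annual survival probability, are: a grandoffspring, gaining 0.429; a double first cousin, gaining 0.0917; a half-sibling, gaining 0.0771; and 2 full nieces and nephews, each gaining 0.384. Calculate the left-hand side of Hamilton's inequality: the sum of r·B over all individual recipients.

0.34145

r to a grandoffspring = 1/4 (two parent–offspring links: r = (1/2)^2 = 1/4).
r to a double first cousin = 0.25 (double first cousins share both grandparent pairs — four paths of length 4: r = 4·(1/2)^4 = 1/4).
r to a half-sibling = 0.25 (half-sibs share one parent — one path of length 2: r = (1/2)^2 = 1/4).
r to a full niece or nephew = 0.25 (full aunt/uncle↔niece/nephew: two paths of length 3 through the shared grandparent pair: r = 2·(1/2)^3 = 1/4).
Summing one r·B term per recipient: 1·0.25·0.429 + 1·0.25·0.0917 + 1·0.25·0.0771 + 2·0.25·0.384 = 0.34145.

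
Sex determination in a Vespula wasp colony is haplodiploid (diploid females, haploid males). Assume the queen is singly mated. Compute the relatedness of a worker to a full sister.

0.75

Haplodiploid full sisters inherit their father's entire haploid genome identically (contributing 1/2) and on average half of their mother's contribution (1/2 · 1/2 = 1/4); r = 1/2 + 1/4 = 3/4.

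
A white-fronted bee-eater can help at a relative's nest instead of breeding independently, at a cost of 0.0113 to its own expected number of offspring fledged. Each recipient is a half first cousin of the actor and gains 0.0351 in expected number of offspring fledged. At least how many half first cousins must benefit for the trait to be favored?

6

r to a half first cousin = 0.0625 (half first cousins share one grandparent — one path of length 4: r = (1/2)^4 = 1/16).
Hamilton's rule: n·r·B > C  ⇒  n > C/(r·B) = 0.0113/(0.0625·0.0351) = 5.151.
The smallest integer exceeding 5.151 is 6.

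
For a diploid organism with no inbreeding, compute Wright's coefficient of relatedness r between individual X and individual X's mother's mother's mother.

Each parent–offspring link contributes a factor of 1/2, and independent paths through distinct common ancestors add.
Three parent–offspring links: r = (1/2)^3 = 1/8.

0.125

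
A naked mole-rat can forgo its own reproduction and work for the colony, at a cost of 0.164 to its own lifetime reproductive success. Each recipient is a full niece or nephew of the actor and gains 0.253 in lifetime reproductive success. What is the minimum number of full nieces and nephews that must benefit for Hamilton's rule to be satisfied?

r to a full niece or nephew = 1/4 (full aunt/uncle↔niece/nephew: two paths of length 3 through the shared grandparent pair: r = 2·(1/2)^3 = 1/4).
Hamilton's rule: n·r·B > C  ⇒  n > C/(r·B) = 0.164/(0.25·0.253) = 2.593.
The smallest integer exceeding 2.593 is 3.

3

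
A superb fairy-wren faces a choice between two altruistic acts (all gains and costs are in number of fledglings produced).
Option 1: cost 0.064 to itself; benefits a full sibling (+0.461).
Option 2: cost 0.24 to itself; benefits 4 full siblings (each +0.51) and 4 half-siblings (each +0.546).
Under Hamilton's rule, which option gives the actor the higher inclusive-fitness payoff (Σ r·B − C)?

Option 2

Option 1: r to a full sibling = 0.5.
Option 1: Σ r·B − C = (1·0.5·0.461) − 0.064 = 0.1665.
Option 2: r to a full sibling = 0.5.
Option 2: r to a half-sibling = 0.25.
Option 2: Σ r·B − C = (4·0.5·0.51 + 4·0.25·0.546) − 0.24 = 1.326.
Option 2 has the higher net inclusive-fitness payoff.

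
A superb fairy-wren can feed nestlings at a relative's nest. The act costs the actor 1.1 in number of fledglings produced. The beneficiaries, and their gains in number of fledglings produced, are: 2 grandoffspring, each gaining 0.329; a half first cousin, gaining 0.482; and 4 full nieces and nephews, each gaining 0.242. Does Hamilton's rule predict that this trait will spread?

No

Hamilton's rule: the trait is favored when the sum of r·B over every recipient exceeds the actor's cost C.
r to a grandoffspring = 0.25 (two parent–offspring links: r = (1/2)^2 = 1/4).
r to a half first cousin = 0.0625 (half first cousins share one grandparent — one path of length 4: r = (1/2)^4 = 1/16).
r to a full niece or nephew = 0.25 (full aunt/uncle↔niece/nephew: two paths of length 3 through the shared grandparent pair: r = 2·(1/2)^3 = 1/4).
Summing one r·B term per recipient: 2·0.25·0.329 + 1·0.0625·0.482 + 4·0.25·0.242 = 0.436625.
0.436625 < 1.1: the indirect benefit is less than the cost.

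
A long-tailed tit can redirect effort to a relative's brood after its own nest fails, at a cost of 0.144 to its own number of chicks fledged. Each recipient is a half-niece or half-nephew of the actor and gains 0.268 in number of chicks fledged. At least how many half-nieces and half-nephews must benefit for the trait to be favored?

5

r to a half-niece or half-nephew = 0.125 (half-aunt/uncle↔niece/nephew: one path of length 3: r = (1/2)^3 = 1/8).
Hamilton's rule: n·r·B > C  ⇒  n > C/(r·B) = 0.144/(0.125·0.268) = 4.299.
The smallest integer exceeding 4.299 is 5.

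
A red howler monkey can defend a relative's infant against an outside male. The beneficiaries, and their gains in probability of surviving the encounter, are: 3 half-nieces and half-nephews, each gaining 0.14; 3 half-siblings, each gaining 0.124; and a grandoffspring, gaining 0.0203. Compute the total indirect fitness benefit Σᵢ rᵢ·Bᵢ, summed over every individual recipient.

0.150575

r to a half-niece or half-nephew = 0.125 (half-aunt/uncle↔niece/nephew: one path of length 3: r = (1/2)^3 = 1/8).
r to a half-sibling = 1/4 (half-sibs share one parent — one path of length 2: r = (1/2)^2 = 1/4).
r to a grandoffspring = 0.25 (two parent–offspring links: r = (1/2)^2 = 1/4).
Summing one r·B term per recipient: 3·0.125·0.14 + 3·0.25·0.124 + 1·0.25·0.0203 = 0.150575.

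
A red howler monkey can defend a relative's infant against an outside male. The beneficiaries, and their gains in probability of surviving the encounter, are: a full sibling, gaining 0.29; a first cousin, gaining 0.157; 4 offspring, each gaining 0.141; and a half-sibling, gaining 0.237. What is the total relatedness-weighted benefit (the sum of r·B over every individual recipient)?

r to a full sibling = 0.5 (full sibs share both parents — two paths of length 2: r = 2·(1/2)^2 = 1/2).
r to a first cousin = 0.125 (first cousins share one grandparent pair — two paths of length 4: r = 2·(1/2)^4 = 1/8).
r to an offspring = 0.5 (one parent–offspring link: r = (1/2)^1 = 1/2).
r to a half-sibling = 0.25 (half-sibs share one parent — one path of length 2: r = (1/2)^2 = 1/4).
Summing one r·B term per recipient: 1·0.5·0.29 + 1·0.125·0.157 + 4·0.5·0.141 + 1·0.25·0.237 = 0.505875.

0.505875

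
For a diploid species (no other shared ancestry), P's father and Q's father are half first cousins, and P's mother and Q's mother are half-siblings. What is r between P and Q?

Relatedness sums over independent paths through distinct common ancestors.
P and Q are related in two ways: half second cousins through their fathers (r = 1/64) and half first cousins through their mothers (r = 1/16).
r = 1/64 + 1/16 = 0.078125.

0.078125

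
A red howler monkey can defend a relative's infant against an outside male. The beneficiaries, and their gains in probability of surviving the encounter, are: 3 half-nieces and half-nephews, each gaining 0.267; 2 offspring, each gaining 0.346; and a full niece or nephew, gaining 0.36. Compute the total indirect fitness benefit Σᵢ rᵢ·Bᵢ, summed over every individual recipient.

0.536125

r to a half-niece or half-nephew = 0.125 (half-aunt/uncle↔niece/nephew: one path of length 3: r = (1/2)^3 = 1/8).
r to an offspring = 1/2 (one parent–offspring link: r = (1/2)^1 = 1/2).
r to a full niece or nephew = 0.25 (full aunt/uncle↔niece/nephew: two paths of length 3 through the shared grandparent pair: r = 2·(1/2)^3 = 1/4).
Summing one r·B term per recipient: 3·0.125·0.267 + 2·0.5·0.346 + 1·0.25·0.36 = 0.536125.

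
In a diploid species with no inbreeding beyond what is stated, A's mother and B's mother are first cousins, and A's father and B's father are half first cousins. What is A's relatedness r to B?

0.046875

Independent pedigree routes through distinct common ancestors add.
A and B are related in two ways: second cousins through their mothers (r = 1/32) and half second cousins through their fathers (r = 1/64).
r = 1/32 + 1/64 = 0.046875.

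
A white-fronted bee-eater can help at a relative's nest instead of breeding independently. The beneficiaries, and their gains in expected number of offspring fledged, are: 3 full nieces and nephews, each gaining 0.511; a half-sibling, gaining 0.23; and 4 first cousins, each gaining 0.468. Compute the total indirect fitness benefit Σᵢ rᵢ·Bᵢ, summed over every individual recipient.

0.67475

r to a full niece or nephew = 0.25 (full aunt/uncle↔niece/nephew: two paths of length 3 through the shared grandparent pair: r = 2·(1/2)^3 = 1/4).
r to a half-sibling = 1/4 (half-sibs share one parent — one path of length 2: r = (1/2)^2 = 1/4).
r to a first cousin = 0.125 (first cousins share one grandparent pair — two paths of length 4: r = 2·(1/2)^4 = 1/8).
Summing one r·B term per recipient: 3·0.25·0.511 + 1·0.25·0.23 + 4·0.125·0.468 = 0.67475.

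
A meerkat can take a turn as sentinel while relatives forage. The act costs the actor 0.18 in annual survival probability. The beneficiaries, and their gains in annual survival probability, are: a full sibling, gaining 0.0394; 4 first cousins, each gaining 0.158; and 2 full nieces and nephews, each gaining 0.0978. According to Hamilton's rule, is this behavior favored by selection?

Hamilton's rule: the trait is favored when the sum of r·B over every recipient exceeds the actor's cost C.
r to a full sibling = 1/2 (full sibs share both parents — two paths of length 2: r = 2·(1/2)^2 = 1/2).
r to a first cousin = 0.125 (first cousins share one grandparent pair — two paths of length 4: r = 2·(1/2)^4 = 1/8).
r to a full niece or nephew = 0.25 (full aunt/uncle↔niece/nephew: two paths of length 3 through the shared grandparent pair: r = 2·(1/2)^3 = 1/4).
Summing one r·B term per recipient: 1·0.5·0.0394 + 4·0.125·0.158 + 2·0.25·0.0978 = 0.1476.
0.1476 < 0.18: the indirect benefit is less than the cost.

No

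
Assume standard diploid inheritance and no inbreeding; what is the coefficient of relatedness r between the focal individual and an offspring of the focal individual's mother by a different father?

0.25

Each parent–offspring link contributes a factor of 1/2, and independent paths through distinct common ancestors add.
Half-sibs share one parent — one path of length 2: r = (1/2)^2 = 1/4.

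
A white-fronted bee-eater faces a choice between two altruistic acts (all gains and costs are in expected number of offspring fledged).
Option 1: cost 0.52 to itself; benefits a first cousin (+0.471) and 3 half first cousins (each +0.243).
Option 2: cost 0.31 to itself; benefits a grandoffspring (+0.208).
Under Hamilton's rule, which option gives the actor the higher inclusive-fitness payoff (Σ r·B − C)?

Option 2

Option 1: r to a first cousin = 0.125.
Option 1: r to a half first cousin = 0.0625.
Option 1: Σ r·B − C = (1·0.125·0.471 + 3·0.0625·0.243) − 0.52 = -0.4155625.
Option 2: r to a grandoffspring = 0.25.
Option 2: Σ r·B − C = (1·0.25·0.208) − 0.31 = -0.258.
Option 2 has the higher net inclusive-fitness payoff.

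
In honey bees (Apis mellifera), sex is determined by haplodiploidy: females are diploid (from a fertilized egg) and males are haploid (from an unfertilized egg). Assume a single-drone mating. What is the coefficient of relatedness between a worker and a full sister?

0.75

Haplodiploid full sisters inherit their father's entire haploid genome identically (contributing 1/2) and on average half of their mother's contribution (1/2 · 1/2 = 1/4); r = 1/2 + 1/4 = 3/4.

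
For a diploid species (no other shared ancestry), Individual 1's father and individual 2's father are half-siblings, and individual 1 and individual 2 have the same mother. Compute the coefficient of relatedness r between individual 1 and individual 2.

0.3125

Independent pedigree routes through distinct common ancestors add.
Individual 1 and individual 2 are related in two ways: half first cousins through their fathers (r = 1/16) and half-sibs through their shared mother (r = 1/4).
r = 1/16 + 1/4 = 0.3125.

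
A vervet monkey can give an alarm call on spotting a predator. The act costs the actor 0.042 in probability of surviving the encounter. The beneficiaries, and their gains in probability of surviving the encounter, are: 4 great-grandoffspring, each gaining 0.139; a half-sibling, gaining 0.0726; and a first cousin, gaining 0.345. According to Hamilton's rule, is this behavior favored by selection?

Hamilton's rule: the trait is favored when the sum of r·B over every recipient exceeds the actor's cost C.
r to a great-grandoffspring = 0.125 (three parent–offspring links: r = (1/2)^3 = 1/8).
r to a half-sibling = 0.25 (half-sibs share one parent — one path of length 2: r = (1/2)^2 = 1/4).
r to a first cousin = 1/8 (first cousins share one grandparent pair — two paths of length 4: r = 2·(1/2)^4 = 1/8).
Summing one r·B term per recipient: 4·0.125·0.139 + 1·0.25·0.0726 + 1·0.125·0.345 = 0.130775.
0.130775 > 0.042: the indirect benefit exceeds the cost.

Yes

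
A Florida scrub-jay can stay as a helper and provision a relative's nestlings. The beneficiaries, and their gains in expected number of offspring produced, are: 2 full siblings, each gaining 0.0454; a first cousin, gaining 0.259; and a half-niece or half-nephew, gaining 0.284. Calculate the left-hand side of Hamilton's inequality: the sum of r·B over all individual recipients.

r to a full sibling = 0.5 (full sibs share both parents — two paths of length 2: r = 2·(1/2)^2 = 1/2).
r to a first cousin = 1/8 (first cousins share one grandparent pair — two paths of length 4: r = 2·(1/2)^4 = 1/8).
r to a half-niece or half-nephew = 1/8 (half-aunt/uncle↔niece/nephew: one path of length 3: r = (1/2)^3 = 1/8).
Summing one r·B term per recipient: 2·0.5·0.0454 + 1·0.125·0.259 + 1·0.125·0.284 = 0.113275.

0.113275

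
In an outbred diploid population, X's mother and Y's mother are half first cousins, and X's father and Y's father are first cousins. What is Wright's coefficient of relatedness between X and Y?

Wright's path rule: contributions from independent ancestry routes add.
X and Y are related in two ways: half second cousins through their mothers (r = 1/64) and second cousins through their fathers (r = 1/32).
r = 1/64 + 1/32 = 3/64 = 0.046875.

0.046875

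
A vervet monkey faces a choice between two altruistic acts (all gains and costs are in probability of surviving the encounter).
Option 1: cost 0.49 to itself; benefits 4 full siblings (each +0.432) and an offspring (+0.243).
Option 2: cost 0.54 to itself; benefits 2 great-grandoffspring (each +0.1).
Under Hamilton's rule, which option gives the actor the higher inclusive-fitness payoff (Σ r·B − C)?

Option 1

Option 1: r to a full sibling = 0.5.
Option 1: r to an offspring = 0.5.
Option 1: Σ r·B − C = (4·0.5·0.432 + 1·0.5·0.243) − 0.49 = 0.4955.
Option 2: r to a great-grandoffspring = 0.125.
Option 2: Σ r·B − C = (2·0.125·0.1) − 0.54 = -0.515.
Option 1 has the higher net inclusive-fitness payoff.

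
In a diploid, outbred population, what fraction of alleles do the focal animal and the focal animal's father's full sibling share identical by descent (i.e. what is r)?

Each parent–offspring link contributes a factor of 1/2, and independent paths through distinct common ancestors add.
Full aunt/uncle↔niece/nephew: two paths of length 3 through the shared grandparent pair: r = 2·(1/2)^3 = 1/4.

0.25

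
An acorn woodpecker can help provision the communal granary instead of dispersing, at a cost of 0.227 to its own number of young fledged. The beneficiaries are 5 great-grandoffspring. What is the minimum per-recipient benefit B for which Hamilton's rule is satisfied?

r to a great-grandoffspring = 0.125 (three parent–offspring links: r = (1/2)^3 = 1/8).
Hamilton's rule with n recipients of equal r: n·r·B > C, so B > C/(n·r) = 0.227/(5·0.125) = 0.3632.

0.3632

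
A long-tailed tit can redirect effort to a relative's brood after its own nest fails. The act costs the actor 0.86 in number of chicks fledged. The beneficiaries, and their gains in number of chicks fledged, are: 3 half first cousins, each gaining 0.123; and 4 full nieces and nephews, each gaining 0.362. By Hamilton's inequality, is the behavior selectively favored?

No

Hamilton's rule: the trait is favored when the sum of r·B over every recipient exceeds the actor's cost C.
r to a half first cousin = 1/16 (half first cousins share one grandparent — one path of length 4: r = (1/2)^4 = 1/16).
r to a full niece or nephew = 1/4 (full aunt/uncle↔niece/nephew: two paths of length 3 through the shared grandparent pair: r = 2·(1/2)^3 = 1/4).
Summing one r·B term per recipient: 3·0.0625·0.123 + 4·0.25·0.362 = 0.3850625.
0.3850625 < 0.86: the indirect benefit is less than the cost.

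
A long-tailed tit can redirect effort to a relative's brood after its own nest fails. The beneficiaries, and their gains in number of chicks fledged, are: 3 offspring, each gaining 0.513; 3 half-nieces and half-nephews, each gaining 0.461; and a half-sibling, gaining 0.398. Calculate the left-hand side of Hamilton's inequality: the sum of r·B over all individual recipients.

r to an offspring = 0.5 (one parent–offspring link: r = (1/2)^1 = 1/2).
r to a half-niece or half-nephew = 1/8 (half-aunt/uncle↔niece/nephew: one path of length 3: r = (1/2)^3 = 1/8).
r to a half-sibling = 0.25 (half-sibs share one parent — one path of length 2: r = (1/2)^2 = 1/4).
Summing one r·B term per recipient: 3·0.5·0.513 + 3·0.125·0.461 + 1·0.25·0.398 = 1.041875.

1.041875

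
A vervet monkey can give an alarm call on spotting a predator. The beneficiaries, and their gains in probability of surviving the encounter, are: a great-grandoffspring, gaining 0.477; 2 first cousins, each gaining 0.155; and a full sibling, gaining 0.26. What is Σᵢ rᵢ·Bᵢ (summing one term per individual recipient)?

r to a great-grandoffspring = 0.125 (three parent–offspring links: r = (1/2)^3 = 1/8).
r to a first cousin = 1/8 (first cousins share one grandparent pair — two paths of length 4: r = 2·(1/2)^4 = 1/8).
r to a full sibling = 0.5 (full sibs share both parents — two paths of length 2: r = 2·(1/2)^2 = 1/2).
Summing one r·B term per recipient: 1·0.125·0.477 + 2·0.125·0.155 + 1·0.5·0.26 = 0.228375.

0.228375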